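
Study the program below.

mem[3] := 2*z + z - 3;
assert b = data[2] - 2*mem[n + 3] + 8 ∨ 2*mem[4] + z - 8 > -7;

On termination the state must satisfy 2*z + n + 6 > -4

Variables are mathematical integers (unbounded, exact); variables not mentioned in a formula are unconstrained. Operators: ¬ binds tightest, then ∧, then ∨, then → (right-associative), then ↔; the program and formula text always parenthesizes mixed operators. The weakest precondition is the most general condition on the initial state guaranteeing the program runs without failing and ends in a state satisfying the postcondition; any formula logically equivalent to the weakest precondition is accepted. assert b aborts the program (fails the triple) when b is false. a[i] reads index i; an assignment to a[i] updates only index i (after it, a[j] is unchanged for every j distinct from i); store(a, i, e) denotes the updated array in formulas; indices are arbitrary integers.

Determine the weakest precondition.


Working backward. After the program, the postcondition 2*z + n + 6 > -4 must hold; in canonical form it is n + 2*z > -10.
Before assert b = data[2] - 2*mem[n + 3] + 8 ∨ 2*mem[4] + z - 8 > -7: (2*mem[n + 3] + b = data[2] + 8 ∨ 2*mem[4] + z > 1) ∧ n + 2*z > -10
Before mem[3] := 2*z + z - 3: (2*store(mem, 3, 3*z - 3)[n + 3] + b = data[2] + 8 ∨ 2*mem[4] + z > 1) ∧ n + 2*z > -10
Answer: WP = (2*store(mem, 3, 3*z - 3)[n + 3] + b = data[2] + 8 ∨ 2*mem[4] + z > 1) ∧ n + 2*z > -10


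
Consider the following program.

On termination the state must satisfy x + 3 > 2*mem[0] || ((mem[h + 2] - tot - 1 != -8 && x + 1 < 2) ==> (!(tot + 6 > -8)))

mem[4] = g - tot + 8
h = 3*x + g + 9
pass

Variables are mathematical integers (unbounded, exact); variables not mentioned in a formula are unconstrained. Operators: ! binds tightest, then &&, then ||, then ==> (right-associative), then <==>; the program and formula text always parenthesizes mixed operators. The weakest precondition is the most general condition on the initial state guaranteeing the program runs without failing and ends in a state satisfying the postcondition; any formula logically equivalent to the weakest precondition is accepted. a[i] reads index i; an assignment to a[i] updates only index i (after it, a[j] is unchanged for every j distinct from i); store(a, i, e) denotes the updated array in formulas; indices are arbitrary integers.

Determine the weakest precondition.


Working backward. After the program, the postcondition x + 3 > 2*mem[0] || ((mem[h + 2] - tot - 1 != -8 && x + 1 < 2) ==> (!(tot + 6 > -8))) must hold; in canonical form it is x > 2*mem[0] - 3 || ((mem[h + 2] != tot - 7 && x < 1) ==> (!(tot > -14))).
Before skip: x > 2*mem[0] - 3 || ((mem[h + 2] != tot - 7 && x < 1) ==> (!(tot > -14)))
Before h := 3*x + g + 9: x > 2*mem[0] - 3 || ((mem[g + 3*x + 11] != tot - 7 && x < 1) ==> (!(tot > -14)))
Before mem[4] := g - tot + 8: x > 2*mem[0] - 3 || ((store(mem, 4, g - tot + 8)[g + 3*x + 11] != tot - 7 && x < 1) ==> (!(tot > -14)))
Answer: WP = x > 2*mem[0] - 3 || ((store(mem, 4, g - tot + 8)[g + 3*x + 11] != tot - 7 && x < 1) ==> (!(tot > -14)))


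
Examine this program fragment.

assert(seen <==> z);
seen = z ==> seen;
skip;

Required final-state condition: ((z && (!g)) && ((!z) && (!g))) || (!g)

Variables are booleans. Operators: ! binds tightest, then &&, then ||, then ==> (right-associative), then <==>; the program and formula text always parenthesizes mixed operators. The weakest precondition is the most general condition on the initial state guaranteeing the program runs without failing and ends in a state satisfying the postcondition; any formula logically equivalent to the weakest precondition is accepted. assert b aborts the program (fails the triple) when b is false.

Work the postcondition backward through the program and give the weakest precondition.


Working backward. After the program, the postcondition ((z && (!g)) && ((!z) && (!g))) || (!g) must hold; in canonical form it is !g.
Before skip: !g
Before seen := z ==> seen: !g
Before assert seen <==> z: (seen <==> z) && (!g)
Answer: WP = (seen <==> z) && (!g)


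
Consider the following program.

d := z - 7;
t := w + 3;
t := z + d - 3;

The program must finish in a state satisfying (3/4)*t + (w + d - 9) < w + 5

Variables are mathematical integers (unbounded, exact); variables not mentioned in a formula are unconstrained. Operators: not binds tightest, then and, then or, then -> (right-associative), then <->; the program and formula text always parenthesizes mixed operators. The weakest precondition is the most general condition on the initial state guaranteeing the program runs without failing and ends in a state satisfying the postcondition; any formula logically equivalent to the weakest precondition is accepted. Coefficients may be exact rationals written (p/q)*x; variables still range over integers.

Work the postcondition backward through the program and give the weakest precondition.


Working backward. After the program, the postcondition (3/4)*t + (w + d - 9) < w + 5 must hold; in canonical form it is d + (3/4)*t < 14.
Before t := z + d - 3: (7/4)*d + (3/4)*z < 65/4
Before t := w + 3: (7/4)*d + (3/4)*z < 65/4
Before d := z - 7: (5/2)*z < 57/2
Answer: WP = (5/2)*z < 57/2


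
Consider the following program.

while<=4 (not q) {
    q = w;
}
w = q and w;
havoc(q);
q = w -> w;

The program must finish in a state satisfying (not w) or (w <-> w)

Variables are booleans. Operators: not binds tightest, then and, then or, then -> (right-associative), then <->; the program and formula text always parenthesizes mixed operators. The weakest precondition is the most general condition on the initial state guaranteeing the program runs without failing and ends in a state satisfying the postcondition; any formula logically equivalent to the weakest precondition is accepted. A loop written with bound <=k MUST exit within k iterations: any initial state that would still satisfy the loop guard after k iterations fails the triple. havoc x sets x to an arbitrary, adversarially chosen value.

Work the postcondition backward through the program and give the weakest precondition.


Working backward. After the program, the postcondition (not w) or (w <-> w) must hold; in canonical form it is true.
Before q := w -> w: true
Before havoc q: true
Before w := q and w: true
Before the loop (bound <=4), unroll the exhaustion recursion (WP_0 = exit-now case; WP_j = one more guarded iteration, up to j = 4):
  WP_0: q
  WP_1: (not q) -> w
  WP_2: (not q) -> ((not w) -> w)
  WP_3: (not q) -> ((not w) -> ((not w) -> w))
  WP_4: (not q) -> ((not w) -> ((not w) -> ((not w) -> w)))
So before the loop: (not q) -> ((not w) -> ((not w) -> ((not w) -> w)))
Answer: WP = (not q) -> ((not w) -> ((not w) -> ((not w) -> w)))


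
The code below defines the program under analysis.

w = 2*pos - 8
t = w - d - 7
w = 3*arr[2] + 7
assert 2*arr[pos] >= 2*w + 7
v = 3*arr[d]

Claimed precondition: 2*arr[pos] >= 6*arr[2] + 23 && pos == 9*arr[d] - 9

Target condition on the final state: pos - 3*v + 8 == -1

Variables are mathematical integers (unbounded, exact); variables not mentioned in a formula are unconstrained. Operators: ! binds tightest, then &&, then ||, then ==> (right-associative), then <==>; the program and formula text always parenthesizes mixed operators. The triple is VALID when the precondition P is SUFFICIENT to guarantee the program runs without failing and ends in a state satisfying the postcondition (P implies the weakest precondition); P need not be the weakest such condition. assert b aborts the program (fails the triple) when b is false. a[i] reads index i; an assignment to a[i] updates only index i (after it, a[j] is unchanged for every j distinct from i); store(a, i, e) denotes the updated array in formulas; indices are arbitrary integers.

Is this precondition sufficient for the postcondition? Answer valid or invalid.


Working backward. After the program, the postcondition pos - 3*v + 8 == -1 must hold; in canonical form it is pos == 3*v - 9.
Before v := 3*arr[d]: pos == 9*arr[d] - 9
Before assert 2*arr[pos] >= 2*w + 7: 2*arr[pos] >= 2*w + 7 && pos == 9*arr[d] - 9
Before w := 3*arr[2] + 7: 2*arr[pos] >= 6*arr[2] + 21 && pos == 9*arr[d] - 9
Before t := w - d - 7: 2*arr[pos] >= 6*arr[2] + 21 && pos == 9*arr[d] - 9
Before w := 2*pos - 8: 2*arr[pos] >= 6*arr[2] + 21 && pos == 9*arr[d] - 9
The weakest precondition is 2*arr[pos] >= 6*arr[2] + 21 && pos == 9*arr[d] - 9.
Check whether 2*arr[pos] >= 6*arr[2] + 23 && pos == 9*arr[d] - 9 implies it.
Every state satisfying the precondition satisfies the weakest precondition: the implication holds.
Answer: valid


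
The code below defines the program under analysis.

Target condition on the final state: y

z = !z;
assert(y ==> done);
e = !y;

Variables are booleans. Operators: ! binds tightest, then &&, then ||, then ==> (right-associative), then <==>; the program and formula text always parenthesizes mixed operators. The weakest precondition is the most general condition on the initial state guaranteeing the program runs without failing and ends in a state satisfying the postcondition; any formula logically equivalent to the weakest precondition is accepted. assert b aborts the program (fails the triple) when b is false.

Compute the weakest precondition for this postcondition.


Working backward. After the program, y must hold.
Before e := !y: y
Before assert y ==> done: (y ==> done) && y
Before z := !z: (y ==> done) && y
Answer: WP = (y ==> done) && y


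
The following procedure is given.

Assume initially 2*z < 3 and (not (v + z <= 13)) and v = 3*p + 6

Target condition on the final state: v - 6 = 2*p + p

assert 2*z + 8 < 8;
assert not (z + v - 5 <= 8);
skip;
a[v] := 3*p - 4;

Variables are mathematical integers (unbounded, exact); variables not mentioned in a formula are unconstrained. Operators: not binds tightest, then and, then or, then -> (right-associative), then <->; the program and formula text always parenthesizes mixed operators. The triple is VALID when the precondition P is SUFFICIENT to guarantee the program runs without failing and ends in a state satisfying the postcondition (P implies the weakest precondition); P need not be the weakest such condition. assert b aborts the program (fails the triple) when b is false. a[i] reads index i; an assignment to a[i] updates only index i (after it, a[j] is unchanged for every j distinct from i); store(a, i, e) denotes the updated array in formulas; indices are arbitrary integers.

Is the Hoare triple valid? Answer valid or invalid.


Working backward. After the program, the postcondition v - 6 = 2*p + p must hold; in canonical form it is v = 3*p + 6.
Before a[v] := 3*p - 4: v = 3*p + 6
Before skip: v = 3*p + 6
Before assert not (z + v - 5 <= 8): (not (v + z <= 13)) and v = 3*p + 6
Before assert 2*z + 8 < 8: 2*z < 0 and (not (v + z <= 13)) and v = 3*p + 6
The weakest precondition is 2*z < 0 and (not (v + z <= 13)) and v = 3*p + 6.
Check whether 2*z < 3 and (not (v + z <= 13)) and v = 3*p + 6 implies it.
Countermodel: at the initial state p = 3, v = 15, z = 0, the precondition holds but the weakest precondition fails.
Answer: invalid


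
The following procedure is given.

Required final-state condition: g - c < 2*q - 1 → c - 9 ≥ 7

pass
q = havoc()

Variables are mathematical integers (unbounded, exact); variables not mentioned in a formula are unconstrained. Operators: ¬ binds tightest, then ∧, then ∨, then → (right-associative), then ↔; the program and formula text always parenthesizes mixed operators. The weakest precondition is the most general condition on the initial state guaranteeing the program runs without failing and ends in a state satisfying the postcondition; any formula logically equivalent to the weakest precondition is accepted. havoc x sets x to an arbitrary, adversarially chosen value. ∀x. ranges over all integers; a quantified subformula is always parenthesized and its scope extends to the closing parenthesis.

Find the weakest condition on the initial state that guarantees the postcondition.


Working backward. After the program, the postcondition g - c < 2*q - 1 → c - 9 ≥ 7 must hold; in canonical form it is g < c + 2*q - 1 → c ≥ 16.
Before havoc q: ∀q_1. (g < c + 2*q_1 - 1 → c ≥ 16)
Before skip: ∀q_1. (g < c + 2*q_1 - 1 → c ≥ 16)
Answer: WP = ∀q_1. (g < c + 2*q_1 - 1 → c ≥ 16)


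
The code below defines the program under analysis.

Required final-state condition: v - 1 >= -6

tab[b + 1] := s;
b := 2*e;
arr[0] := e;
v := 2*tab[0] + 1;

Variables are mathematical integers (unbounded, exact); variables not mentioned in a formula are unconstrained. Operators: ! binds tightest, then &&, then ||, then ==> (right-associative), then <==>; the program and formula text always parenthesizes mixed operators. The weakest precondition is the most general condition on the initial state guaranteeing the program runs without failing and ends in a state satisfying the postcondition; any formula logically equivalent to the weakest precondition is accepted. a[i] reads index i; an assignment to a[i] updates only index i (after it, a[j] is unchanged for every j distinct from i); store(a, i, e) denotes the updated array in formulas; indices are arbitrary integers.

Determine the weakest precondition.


Working backward. After the program, the postcondition v - 1 >= -6 must hold; in canonical form it is v >= -5.
Before v := 2*tab[0] + 1: 2*tab[0] >= -6
Before arr[0] := e: 2*tab[0] >= -6
Before b := 2*e: 2*tab[0] >= -6
Before tab[b + 1] := s: 2*store(tab, b + 1, s)[0] >= -6
Answer: WP = 2*store(tab, b + 1, s)[0] >= -6


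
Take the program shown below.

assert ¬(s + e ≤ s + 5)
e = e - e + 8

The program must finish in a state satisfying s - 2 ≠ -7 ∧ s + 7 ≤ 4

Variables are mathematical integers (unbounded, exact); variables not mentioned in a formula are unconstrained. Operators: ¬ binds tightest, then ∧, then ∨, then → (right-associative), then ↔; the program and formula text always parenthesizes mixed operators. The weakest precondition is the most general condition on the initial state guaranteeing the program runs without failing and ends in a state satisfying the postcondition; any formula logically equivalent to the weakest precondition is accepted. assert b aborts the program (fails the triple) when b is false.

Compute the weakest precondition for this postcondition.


Working backward. After the program, the postcondition s - 2 ≠ -7 ∧ s + 7 ≤ 4 must hold; in canonical form it is s ≠ -5 ∧ s ≤ -3.
Before e := e - e + 8: s ≠ -5 ∧ s ≤ -3
Before assert ¬(s + e ≤ s + 5): (¬(e ≤ 5)) ∧ s ≠ -5 ∧ s ≤ -3
Answer: WP = (¬(e ≤ 5)) ∧ s ≠ -5 ∧ s ≤ -3


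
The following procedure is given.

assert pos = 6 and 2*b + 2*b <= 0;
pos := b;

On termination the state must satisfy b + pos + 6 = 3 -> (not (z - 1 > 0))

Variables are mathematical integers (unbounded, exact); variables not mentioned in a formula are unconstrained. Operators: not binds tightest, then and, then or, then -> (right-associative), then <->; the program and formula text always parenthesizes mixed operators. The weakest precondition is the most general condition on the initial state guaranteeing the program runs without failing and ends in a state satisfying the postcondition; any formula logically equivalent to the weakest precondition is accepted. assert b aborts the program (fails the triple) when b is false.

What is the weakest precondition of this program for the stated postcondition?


Working backward. After the program, the postcondition b + pos + 6 = 3 -> (not (z - 1 > 0)) must hold; in canonical form it is b + pos = -3 -> (not (z > 1)).
Before pos := b: 2*b = -3 -> (not (z > 1))
Before assert pos = 6 and 2*b + 2*b <= 0: pos = 6 and 4*b <= 0 and (2*b = -3 -> (not (z > 1)))
Answer: WP = pos = 6 and 4*b <= 0 and (2*b = -3 -> (not (z > 1)))


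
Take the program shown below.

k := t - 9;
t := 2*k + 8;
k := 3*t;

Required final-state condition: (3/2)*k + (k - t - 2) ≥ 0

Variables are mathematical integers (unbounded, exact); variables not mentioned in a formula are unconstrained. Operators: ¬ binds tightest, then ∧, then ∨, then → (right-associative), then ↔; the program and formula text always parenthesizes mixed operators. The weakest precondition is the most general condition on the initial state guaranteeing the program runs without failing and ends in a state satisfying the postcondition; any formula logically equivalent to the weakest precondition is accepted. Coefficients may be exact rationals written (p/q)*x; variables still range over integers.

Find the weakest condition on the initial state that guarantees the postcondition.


Working backward. After the program, the postcondition (3/2)*k + (k - t - 2) ≥ 0 must hold; in canonical form it is (5/2)*k ≥ t + 2.
Before k := 3*t: (13/2)*t ≥ 2
Before t := 2*k + 8: 13*k ≥ -50
Before k := t - 9: 13*t ≥ 67
Answer: WP = 13*t ≥ 67


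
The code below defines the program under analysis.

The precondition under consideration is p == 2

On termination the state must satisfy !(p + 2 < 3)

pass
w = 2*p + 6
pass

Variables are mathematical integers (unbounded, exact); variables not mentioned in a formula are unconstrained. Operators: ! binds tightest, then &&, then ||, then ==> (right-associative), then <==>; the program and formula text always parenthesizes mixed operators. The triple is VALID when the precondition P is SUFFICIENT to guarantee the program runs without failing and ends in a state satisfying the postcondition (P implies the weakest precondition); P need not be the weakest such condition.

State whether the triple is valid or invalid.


Working backward. After the program, the postcondition !(p + 2 < 3) must hold; in canonical form it is !(p < 1).
Before skip: !(p < 1)
Before w := 2*p + 6: !(p < 1)
Before skip: !(p < 1)
The weakest precondition is !(p < 1).
Check whether p == 2 implies it.
Every state satisfying the precondition satisfies the weakest precondition: the implication holds.
Answer: valid


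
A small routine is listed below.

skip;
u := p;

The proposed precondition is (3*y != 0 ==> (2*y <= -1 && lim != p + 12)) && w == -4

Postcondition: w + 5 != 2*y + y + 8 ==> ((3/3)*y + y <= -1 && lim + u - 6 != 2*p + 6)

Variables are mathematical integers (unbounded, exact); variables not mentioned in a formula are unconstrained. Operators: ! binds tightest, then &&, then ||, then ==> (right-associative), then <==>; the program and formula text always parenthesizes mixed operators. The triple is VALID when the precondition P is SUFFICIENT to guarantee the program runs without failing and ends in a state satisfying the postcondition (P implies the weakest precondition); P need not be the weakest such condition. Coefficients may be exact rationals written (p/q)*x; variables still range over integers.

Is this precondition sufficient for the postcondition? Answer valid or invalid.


Working backward. After the program, the postcondition w + 5 != 2*y + y + 8 ==> ((3/3)*y + y <= -1 && lim + u - 6 != 2*p + 6) must hold; in canonical form it is w != 3*y + 3 ==> (2*y <= -1 && lim + u != 2*p + 12).
Before u := p: w != 3*y + 3 ==> (2*y <= -1 && lim != p + 12)
Before skip: w != 3*y + 3 ==> (2*y <= -1 && lim != p + 12)
The weakest precondition is w != 3*y + 3 ==> (2*y <= -1 && lim != p + 12).
Check whether (3*y != 0 ==> (2*y <= -1 && lim != p + 12)) && w == -4 implies it.
Countermodel: at the initial state lim = 0, p = 0, w = -4, y = 0, the precondition holds but the weakest precondition fails.
Answer: invalid


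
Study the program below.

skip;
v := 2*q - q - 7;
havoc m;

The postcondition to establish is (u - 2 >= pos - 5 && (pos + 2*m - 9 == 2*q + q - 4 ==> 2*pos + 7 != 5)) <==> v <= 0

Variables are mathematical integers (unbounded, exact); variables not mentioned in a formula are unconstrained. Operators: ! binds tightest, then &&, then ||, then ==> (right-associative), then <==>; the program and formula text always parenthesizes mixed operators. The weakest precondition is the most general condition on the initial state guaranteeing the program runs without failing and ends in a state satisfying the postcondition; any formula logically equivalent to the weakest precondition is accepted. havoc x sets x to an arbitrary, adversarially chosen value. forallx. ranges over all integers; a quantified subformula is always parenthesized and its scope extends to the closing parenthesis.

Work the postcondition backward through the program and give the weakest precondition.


Working backward. After the program, the postcondition (u - 2 >= pos - 5 && (pos + 2*m - 9 == 2*q + q - 4 ==> 2*pos + 7 != 5)) <==> v <= 0 must hold; in canonical form it is (u >= pos - 3 && (2*m + pos == 3*q + 5 ==> 2*pos != -2)) <==> v <= 0.
Before havoc m: forall m_1. ((u >= pos - 3 && (2*m_1 + pos == 3*q + 5 ==> 2*pos != -2)) <==> v <= 0)
Before v := 2*q - q - 7: forall m_1. ((u >= pos - 3 && (2*m_1 + pos == 3*q + 5 ==> 2*pos != -2)) <==> q <= 7)
Before skip: forall m_1. ((u >= pos - 3 && (2*m_1 + pos == 3*q + 5 ==> 2*pos != -2)) <==> q <= 7)
Answer: WP = forall m_1. ((u >= pos - 3 && (2*m_1 + pos == 3*q + 5 ==> 2*pos != -2)) <==> q <= 7)


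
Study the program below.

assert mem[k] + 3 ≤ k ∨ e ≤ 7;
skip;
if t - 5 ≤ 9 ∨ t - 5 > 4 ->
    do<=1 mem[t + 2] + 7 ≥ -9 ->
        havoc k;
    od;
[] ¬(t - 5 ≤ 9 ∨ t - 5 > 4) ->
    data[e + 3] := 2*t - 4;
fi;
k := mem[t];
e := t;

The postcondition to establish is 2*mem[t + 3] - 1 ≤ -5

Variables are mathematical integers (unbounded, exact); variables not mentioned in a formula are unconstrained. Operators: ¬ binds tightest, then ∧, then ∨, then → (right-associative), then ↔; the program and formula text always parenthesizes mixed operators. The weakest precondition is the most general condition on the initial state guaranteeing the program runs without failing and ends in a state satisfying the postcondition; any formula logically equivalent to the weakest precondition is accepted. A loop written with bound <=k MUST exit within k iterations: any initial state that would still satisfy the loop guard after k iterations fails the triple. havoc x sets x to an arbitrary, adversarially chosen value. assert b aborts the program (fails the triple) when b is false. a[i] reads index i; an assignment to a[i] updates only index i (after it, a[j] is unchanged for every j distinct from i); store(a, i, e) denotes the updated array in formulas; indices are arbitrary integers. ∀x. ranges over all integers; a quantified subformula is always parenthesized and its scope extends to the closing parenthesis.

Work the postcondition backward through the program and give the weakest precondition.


Working backward. After the program, the postcondition 2*mem[t + 3] - 1 ≤ -5 must hold; in canonical form it is 2*mem[t + 3] ≤ -4.
Before e := t: 2*mem[t + 3] ≤ -4
Before k := mem[t]: 2*mem[t + 3] ≤ -4
Then branch requires (mem[t + 2] ≥ -16 → ((¬(mem[t + 2] ≥ -16)) ∧ 2*mem[t + 3] ≤ -4)) ∧ ((¬(mem[t + 2] ≥ -16)) → 2*mem[t + 3] ≤ -4); else branch requires 2*mem[t + 3] ≤ -4.
Before the if: ((t ≤ 14 ∨ t > 9) → ((mem[t + 2] ≥ -16 → ((¬(mem[t + 2] ≥ -16)) ∧ 2*mem[t + 3] ≤ -4)) ∧ ((¬(mem[t + 2] ≥ -16)) → 2*mem[t + 3] ≤ -4))) ∧ ((¬(t ≤ 14 ∨ t > 9)) → 2*mem[t + 3] ≤ -4)
Before skip: ((t ≤ 14 ∨ t > 9) → ((mem[t + 2] ≥ -16 → ((¬(mem[t + 2] ≥ -16)) ∧ 2*mem[t + 3] ≤ -4)) ∧ ((¬(mem[t + 2] ≥ -16)) → 2*mem[t + 3] ≤ -4))) ∧ ((¬(t ≤ 14 ∨ t > 9)) → 2*mem[t + 3] ≤ -4)
Before assert mem[k] + 3 ≤ k ∨ e ≤ 7: (mem[k] ≤ k - 3 ∨ e ≤ 7) ∧ ((t ≤ 14 ∨ t > 9) → ((mem[t + 2] ≥ -16 → ((¬(mem[t + 2] ≥ -16)) ∧ 2*mem[t + 3] ≤ -4)) ∧ ((¬(mem[t + 2] ≥ -16)) → 2*mem[t + 3] ≤ -4))) ∧ ((¬(t ≤ 14 ∨ t > 9)) → 2*mem[t + 3] ≤ -4)
Answer: WP = (mem[k] ≤ k - 3 ∨ e ≤ 7) ∧ ((t ≤ 14 ∨ t > 9) → ((mem[t + 2] ≥ -16 → ((¬(mem[t + 2] ≥ -16)) ∧ 2*mem[t + 3] ≤ -4)) ∧ ((¬(mem[t + 2] ≥ -16)) → 2*mem[t + 3] ≤ -4))) ∧ ((¬(t ≤ 14 ∨ t > 9)) → 2*mem[t + 3] ≤ -4)


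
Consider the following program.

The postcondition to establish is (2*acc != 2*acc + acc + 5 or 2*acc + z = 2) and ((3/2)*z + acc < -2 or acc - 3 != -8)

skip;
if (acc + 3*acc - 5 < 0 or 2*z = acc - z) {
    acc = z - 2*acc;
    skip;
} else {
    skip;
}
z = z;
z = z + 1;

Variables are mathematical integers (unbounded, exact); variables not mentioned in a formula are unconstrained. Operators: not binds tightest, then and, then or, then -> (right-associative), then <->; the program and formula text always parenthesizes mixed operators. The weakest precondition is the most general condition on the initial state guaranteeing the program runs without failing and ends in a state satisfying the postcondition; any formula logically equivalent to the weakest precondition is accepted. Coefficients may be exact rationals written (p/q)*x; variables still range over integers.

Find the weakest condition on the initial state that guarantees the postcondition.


Working backward. After the program, the postcondition (2*acc != 2*acc + acc + 5 or 2*acc + z = 2) and ((3/2)*z + acc < -2 or acc - 3 != -8) must hold; in canonical form it is (acc != -5 or 2*acc + z = 2) and (acc + (3/2)*z < -2 or acc != -5).
Before z := z + 1: (acc != -5 or 2*acc + z = 1) and (acc + (3/2)*z < -7/2 or acc != -5)
Before z := z: (acc != -5 or 2*acc + z = 1) and (acc + (3/2)*z < -7/2 or acc != -5)
Then branch requires (z != 2*acc - 5 or 3*z = 4*acc + 1) and ((5/2)*z < 2*acc - 7/2 or z != 2*acc - 5); else branch requires (acc != -5 or 2*acc + z = 1) and (acc + (3/2)*z < -7/2 or acc != -5).
Before the if: ((4*acc < 5 or 3*z = acc) -> ((z != 2*acc - 5 or 3*z = 4*acc + 1) and ((5/2)*z < 2*acc - 7/2 or z != 2*acc - 5))) and ((not (4*acc < 5 or 3*z = acc)) -> ((acc != -5 or 2*acc + z = 1) and (acc + (3/2)*z < -7/2 or acc != -5)))
Before skip: ((4*acc < 5 or 3*z = acc) -> ((z != 2*acc - 5 or 3*z = 4*acc + 1) and ((5/2)*z < 2*acc - 7/2 or z != 2*acc - 5))) and ((not (4*acc < 5 or 3*z = acc)) -> ((acc != -5 or 2*acc + z = 1) and (acc + (3/2)*z < -7/2 or acc != -5)))
Answer: WP = ((4*acc < 5 or 3*z = acc) -> ((z != 2*acc - 5 or 3*z = 4*acc + 1) and ((5/2)*z < 2*acc - 7/2 or z != 2*acc - 5))) and ((not (4*acc < 5 or 3*z = acc)) -> ((acc != -5 or 2*acc + z = 1) and (acc + (3/2)*z < -7/2 or acc != -5)))


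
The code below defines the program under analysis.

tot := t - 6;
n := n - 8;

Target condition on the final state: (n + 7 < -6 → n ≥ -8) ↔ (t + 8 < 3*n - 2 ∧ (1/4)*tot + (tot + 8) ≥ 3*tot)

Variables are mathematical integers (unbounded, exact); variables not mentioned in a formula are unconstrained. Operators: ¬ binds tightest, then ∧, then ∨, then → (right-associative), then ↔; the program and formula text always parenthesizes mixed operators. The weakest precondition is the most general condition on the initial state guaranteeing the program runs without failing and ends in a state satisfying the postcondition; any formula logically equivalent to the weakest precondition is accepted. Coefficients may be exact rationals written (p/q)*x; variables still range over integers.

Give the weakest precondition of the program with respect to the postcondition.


Working backward. After the program, the postcondition (n + 7 < -6 → n ≥ -8) ↔ (t + 8 < 3*n - 2 ∧ (1/4)*tot + (tot + 8) ≥ 3*tot) must hold; in canonical form it is (n < -13 → n ≥ -8) ↔ (t < 3*n - 10 ∧ (7/4)*tot ≤ 8).
Before n := n - 8: (n < -5 → n ≥ 0) ↔ (t < 3*n - 34 ∧ (7/4)*tot ≤ 8)
Before tot := t - 6: (n < -5 → n ≥ 0) ↔ (t < 3*n - 34 ∧ (7/4)*t ≤ 37/2)
Answer: WP = (n < -5 → n ≥ 0) ↔ (t < 3*n - 34 ∧ (7/4)*t ≤ 37/2)


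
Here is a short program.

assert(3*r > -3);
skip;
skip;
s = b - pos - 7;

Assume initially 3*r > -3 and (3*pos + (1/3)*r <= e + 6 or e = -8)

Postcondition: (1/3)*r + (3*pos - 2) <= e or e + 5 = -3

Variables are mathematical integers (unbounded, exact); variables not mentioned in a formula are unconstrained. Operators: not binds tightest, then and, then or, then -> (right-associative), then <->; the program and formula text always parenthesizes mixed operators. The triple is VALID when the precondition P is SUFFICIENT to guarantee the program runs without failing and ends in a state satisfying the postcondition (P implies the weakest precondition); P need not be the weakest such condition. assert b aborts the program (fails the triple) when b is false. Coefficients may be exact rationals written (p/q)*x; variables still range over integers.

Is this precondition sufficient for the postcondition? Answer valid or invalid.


Working backward. After the program, the postcondition (1/3)*r + (3*pos - 2) <= e or e + 5 = -3 must hold; in canonical form it is 3*pos + (1/3)*r <= e + 2 or e = -8.
Before s := b - pos - 7: 3*pos + (1/3)*r <= e + 2 or e = -8
Before skip: 3*pos + (1/3)*r <= e + 2 or e = -8
Before skip: 3*pos + (1/3)*r <= e + 2 or e = -8
Before assert 3*r > -3: 3*r > -3 and (3*pos + (1/3)*r <= e + 2 or e = -8)
The weakest precondition is 3*r > -3 and (3*pos + (1/3)*r <= e + 2 or e = -8).
Check whether 3*r > -3 and (3*pos + (1/3)*r <= e + 6 or e = -8) implies it.
Countermodel: at the initial state e = 0, pos = 0, r = 7, the precondition holds but the weakest precondition fails.
Answer: invalid


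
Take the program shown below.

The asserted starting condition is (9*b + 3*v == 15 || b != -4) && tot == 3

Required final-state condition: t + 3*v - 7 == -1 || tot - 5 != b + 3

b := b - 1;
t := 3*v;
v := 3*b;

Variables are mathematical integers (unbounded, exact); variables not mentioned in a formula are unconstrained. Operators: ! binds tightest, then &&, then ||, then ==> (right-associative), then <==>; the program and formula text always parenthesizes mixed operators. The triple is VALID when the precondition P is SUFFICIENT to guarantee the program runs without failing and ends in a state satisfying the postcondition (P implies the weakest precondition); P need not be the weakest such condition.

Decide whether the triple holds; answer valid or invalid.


Working backward. After the program, the postcondition t + 3*v - 7 == -1 || tot - 5 != b + 3 must hold; in canonical form it is t + 3*v == 6 || tot != b + 8.
Before v := 3*b: 9*b + t == 6 || tot != b + 8
Before t := 3*v: 9*b + 3*v == 6 || tot != b + 8
Before b := b - 1: 9*b + 3*v == 15 || tot != b + 7
The weakest precondition is 9*b + 3*v == 15 || tot != b + 7.
Check whether (9*b + 3*v == 15 || b != -4) && tot == 3 implies it.
Every state satisfying the precondition satisfies the weakest precondition: the implication holds.
Answer: valid


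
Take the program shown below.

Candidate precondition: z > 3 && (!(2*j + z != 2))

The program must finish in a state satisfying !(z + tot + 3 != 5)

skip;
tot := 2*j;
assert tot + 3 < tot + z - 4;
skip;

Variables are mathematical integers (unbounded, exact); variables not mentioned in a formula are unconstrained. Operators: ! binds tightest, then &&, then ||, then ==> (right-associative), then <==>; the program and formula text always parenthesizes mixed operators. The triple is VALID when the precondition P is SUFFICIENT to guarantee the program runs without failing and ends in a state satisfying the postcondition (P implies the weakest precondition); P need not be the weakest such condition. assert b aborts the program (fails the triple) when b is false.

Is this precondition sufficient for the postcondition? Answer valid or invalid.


Working backward. After the program, the postcondition !(z + tot + 3 != 5) must hold; in canonical form it is !(tot + z != 2).
Before skip: !(tot + z != 2)
Before assert tot + 3 < tot + z - 4: z > 7 && (!(tot + z != 2))
Before tot := 2*j: z > 7 && (!(2*j + z != 2))
Before skip: z > 7 && (!(2*j + z != 2))
The weakest precondition is z > 7 && (!(2*j + z != 2)).
Check whether z > 3 && (!(2*j + z != 2)) implies it.
Countermodel: at the initial state j = -2, z = 6, the precondition holds but the weakest precondition fails.
Answer: invalid


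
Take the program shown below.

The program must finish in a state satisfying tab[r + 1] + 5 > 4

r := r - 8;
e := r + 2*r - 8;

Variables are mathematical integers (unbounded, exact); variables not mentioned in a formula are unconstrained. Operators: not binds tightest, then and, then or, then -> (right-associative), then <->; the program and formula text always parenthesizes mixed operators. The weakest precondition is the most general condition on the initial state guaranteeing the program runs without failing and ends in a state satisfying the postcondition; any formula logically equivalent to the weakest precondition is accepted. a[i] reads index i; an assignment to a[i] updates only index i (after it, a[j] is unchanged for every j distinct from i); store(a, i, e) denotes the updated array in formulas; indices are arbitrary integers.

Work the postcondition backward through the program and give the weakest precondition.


Working backward. After the program, the postcondition tab[r + 1] + 5 > 4 must hold; in canonical form it is tab[r + 1] > -1.
Before e := r + 2*r - 8: tab[r + 1] > -1
Before r := r - 8: tab[r - 7] > -1
Answer: WP = tab[r - 7] > -1


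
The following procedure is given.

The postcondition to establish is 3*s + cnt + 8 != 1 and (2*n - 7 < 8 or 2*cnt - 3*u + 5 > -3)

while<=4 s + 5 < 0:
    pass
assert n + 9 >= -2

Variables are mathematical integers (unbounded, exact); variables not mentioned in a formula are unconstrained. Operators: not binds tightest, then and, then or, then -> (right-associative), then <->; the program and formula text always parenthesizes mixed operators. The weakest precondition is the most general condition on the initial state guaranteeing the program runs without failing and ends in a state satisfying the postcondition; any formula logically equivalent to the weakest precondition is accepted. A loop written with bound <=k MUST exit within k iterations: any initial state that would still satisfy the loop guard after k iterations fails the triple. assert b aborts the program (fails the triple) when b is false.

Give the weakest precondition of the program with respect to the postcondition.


Working backward. After the program, the postcondition 3*s + cnt + 8 != 1 and (2*n - 7 < 8 or 2*cnt - 3*u + 5 > -3) must hold; in canonical form it is cnt + 3*s != -7 and (2*n < 15 or 2*cnt > 3*u - 8).
Before assert n + 9 >= -2: n >= -11 and cnt + 3*s != -7 and (2*n < 15 or 2*cnt > 3*u - 8)
Before the loop (bound <=4), unroll the exhaustion recursion (WP_0 = exit-now case; WP_j = one more guarded iteration, up to j = 4):
  WP_0: (not (s < -5)) and n >= -11 and cnt + 3*s != -7 and (2*n < 15 or 2*cnt > 3*u - 8)
  WP_1: (s < -5 -> ((not (s < -5)) and n >= -11 and cnt + 3*s != -7 and (2*n < 15 or 2*cnt > 3*u - 8))) and ((not (s < -5)) -> (n >= -11 and cnt + 3*s != -7 and (2*n < 15 or 2*cnt > 3*u - 8)))
  WP_2: (s < -5 -> ((s < -5 -> ((not (s < -5)) and n >= -11 and cnt + 3*s != -7 and (2*n < 15 or 2*cnt > 3*u - 8))) and ((not (s < -5)) -> (n >= -11 and cnt + 3*s != -7 and (2*n < 15 or 2*cnt > 3*u - 8))))) and ((not (s < -5)) -> (n >= -11 and cnt + 3*s != -7 and (2*n < 15 or 2*cnt > 3*u - 8)))
  WP_3: (s < -5 -> ((s < -5 -> ((s < -5 -> ((not (s < -5)) and n >= -11 and cnt + 3*s != -7 and (2*n < 15 or 2*cnt > 3*u - 8))) and ((not (s < -5)) -> (n >= -11 and cnt + 3*s != -7 and (2*n < 15 or 2*cnt > 3*u - 8))))) and ((not (s < -5)) -> (n >= -11 and cnt + 3*s != -7 and (2*n < 15 or 2*cnt > 3*u - 8))))) and ((not (s < -5)) -> (n >= -11 and cnt + 3*s != -7 and (2*n < 15 or 2*cnt > 3*u - 8)))
  WP_4: (s < -5 -> ((s < -5 -> ((s < -5 -> ((s < -5 -> ((not (s < -5)) and n >= -11 and cnt + 3*s != -7 and (2*n < 15 or 2*cnt > 3*u - 8))) and ((not (s < -5)) -> (n >= -11 and cnt + 3*s != -7 and (2*n < 15 or 2*cnt > 3*u - 8))))) and ((not (s < -5)) -> (n >= -11 and cnt + 3*s != -7 and (2*n < 15 or 2*cnt > 3*u - 8))))) and ((not (s < -5)) -> (n >= -11 and cnt + 3*s != -7 and (2*n < 15 or 2*cnt > 3*u - 8))))) and ((not (s < -5)) -> (n >= -11 and cnt + 3*s != -7 and (2*n < 15 or 2*cnt > 3*u - 8)))
So before the loop: (s < -5 -> ((s < -5 -> ((s < -5 -> ((s < -5 -> ((not (s < -5)) and n >= -11 and cnt + 3*s != -7 and (2*n < 15 or 2*cnt > 3*u - 8))) and ((not (s < -5)) -> (n >= -11 and cnt + 3*s != -7 and (2*n < 15 or 2*cnt > 3*u - 8))))) and ((not (s < -5)) -> (n >= -11 and cnt + 3*s != -7 and (2*n < 15 or 2*cnt > 3*u - 8))))) and ((not (s < -5)) -> (n >= -11 and cnt + 3*s != -7 and (2*n < 15 or 2*cnt > 3*u - 8))))) and ((not (s < -5)) -> (n >= -11 and cnt + 3*s != -7 and (2*n < 15 or 2*cnt > 3*u - 8)))
Answer: WP = (s < -5 -> ((s < -5 -> ((s < -5 -> ((s < -5 -> ((not (s < -5)) and n >= -11 and cnt + 3*s != -7 and (2*n < 15 or 2*cnt > 3*u - 8))) and ((not (s < -5)) -> (n >= -11 and cnt + 3*s != -7 and (2*n < 15 or 2*cnt > 3*u - 8))))) and ((not (s < -5)) -> (n >= -11 and cnt + 3*s != -7 and (2*n < 15 or 2*cnt > 3*u - 8))))) and ((not (s < -5)) -> (n >= -11 and cnt + 3*s != -7 and (2*n < 15 or 2*cnt > 3*u - 8))))) and ((not (s < -5)) -> (n >= -11 and cnt + 3*s != -7 and (2*n < 15 or 2*cnt > 3*u - 8)))


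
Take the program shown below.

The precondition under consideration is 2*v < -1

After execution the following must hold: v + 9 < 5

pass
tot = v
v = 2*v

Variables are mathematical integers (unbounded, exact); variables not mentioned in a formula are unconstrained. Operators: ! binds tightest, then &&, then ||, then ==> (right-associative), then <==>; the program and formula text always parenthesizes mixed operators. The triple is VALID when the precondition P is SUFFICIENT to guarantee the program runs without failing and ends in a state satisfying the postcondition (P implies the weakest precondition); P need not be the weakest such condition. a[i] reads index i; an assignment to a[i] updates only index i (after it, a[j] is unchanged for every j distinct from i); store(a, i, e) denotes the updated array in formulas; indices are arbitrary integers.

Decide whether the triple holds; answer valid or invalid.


Working backward. After the program, the postcondition v + 9 < 5 must hold; in canonical form it is v < -4.
Before v := 2*v: 2*v < -4
Before tot := v: 2*v < -4
Before skip: 2*v < -4
The weakest precondition is 2*v < -4.
Check whether 2*v < -1 implies it.
Countermodel: at the initial state v = -2, the precondition holds but the weakest precondition fails.
Answer: invalid


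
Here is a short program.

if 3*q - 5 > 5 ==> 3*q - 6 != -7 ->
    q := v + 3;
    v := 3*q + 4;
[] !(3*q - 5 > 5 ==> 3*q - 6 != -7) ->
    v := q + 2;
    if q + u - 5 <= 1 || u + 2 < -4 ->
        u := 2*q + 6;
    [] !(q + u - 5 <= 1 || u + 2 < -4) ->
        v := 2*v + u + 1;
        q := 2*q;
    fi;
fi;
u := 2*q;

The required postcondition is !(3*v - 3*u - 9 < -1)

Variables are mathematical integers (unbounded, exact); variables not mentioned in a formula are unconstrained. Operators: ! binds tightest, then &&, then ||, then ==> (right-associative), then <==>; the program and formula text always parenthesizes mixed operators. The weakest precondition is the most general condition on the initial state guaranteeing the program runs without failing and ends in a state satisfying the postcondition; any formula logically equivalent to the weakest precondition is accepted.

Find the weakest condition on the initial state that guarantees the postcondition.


Working backward. After the program, the postcondition !(3*v - 3*u - 9 < -1) must hold; in canonical form it is !(3*v < 3*u + 8).
Before u := 2*q: !(3*v < 6*q + 8)
Then branch requires !(3*v < -13); else branch requires ((q + u <= 6 || u < -6) ==> (!(3*q > -2))) && ((!(q + u <= 6 || u < -6)) ==> (!(3*u < 6*q - 7))).
Before the if: ((3*q > 10 ==> 3*q != -1) ==> (!(3*v < -13))) && ((!(3*q > 10 ==> 3*q != -1)) ==> (((q + u <= 6 || u < -6) ==> (!(3*q > -2))) && ((!(q + u <= 6 || u < -6)) ==> (!(3*u < 6*q - 7)))))
Answer: WP = ((3*q > 10 ==> 3*q != -1) ==> (!(3*v < -13))) && ((!(3*q > 10 ==> 3*q != -1)) ==> (((q + u <= 6 || u < -6) ==> (!(3*q > -2))) && ((!(q + u <= 6 || u < -6)) ==> (!(3*u < 6*q - 7)))))


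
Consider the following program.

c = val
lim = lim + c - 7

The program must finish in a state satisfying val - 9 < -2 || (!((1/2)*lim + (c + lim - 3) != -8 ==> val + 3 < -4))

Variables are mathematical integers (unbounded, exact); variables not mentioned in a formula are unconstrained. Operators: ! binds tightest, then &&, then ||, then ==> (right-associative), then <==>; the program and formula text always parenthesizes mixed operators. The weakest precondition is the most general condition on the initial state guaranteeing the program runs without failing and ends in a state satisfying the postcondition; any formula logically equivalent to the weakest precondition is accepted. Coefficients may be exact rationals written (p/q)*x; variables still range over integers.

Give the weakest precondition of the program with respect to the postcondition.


Working backward. After the program, the postcondition val - 9 < -2 || (!((1/2)*lim + (c + lim - 3) != -8 ==> val + 3 < -4)) must hold; in canonical form it is val < 7 || (!(c + (3/2)*lim != -5 ==> val < -7)).
Before lim := lim + c - 7: val < 7 || (!((5/2)*c + (3/2)*lim != 11/2 ==> val < -7))
Before c := val: val < 7 || (!((3/2)*lim + (5/2)*val != 11/2 ==> val < -7))
Answer: WP = val < 7 || (!((3/2)*lim + (5/2)*val != 11/2 ==> val < -7))
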